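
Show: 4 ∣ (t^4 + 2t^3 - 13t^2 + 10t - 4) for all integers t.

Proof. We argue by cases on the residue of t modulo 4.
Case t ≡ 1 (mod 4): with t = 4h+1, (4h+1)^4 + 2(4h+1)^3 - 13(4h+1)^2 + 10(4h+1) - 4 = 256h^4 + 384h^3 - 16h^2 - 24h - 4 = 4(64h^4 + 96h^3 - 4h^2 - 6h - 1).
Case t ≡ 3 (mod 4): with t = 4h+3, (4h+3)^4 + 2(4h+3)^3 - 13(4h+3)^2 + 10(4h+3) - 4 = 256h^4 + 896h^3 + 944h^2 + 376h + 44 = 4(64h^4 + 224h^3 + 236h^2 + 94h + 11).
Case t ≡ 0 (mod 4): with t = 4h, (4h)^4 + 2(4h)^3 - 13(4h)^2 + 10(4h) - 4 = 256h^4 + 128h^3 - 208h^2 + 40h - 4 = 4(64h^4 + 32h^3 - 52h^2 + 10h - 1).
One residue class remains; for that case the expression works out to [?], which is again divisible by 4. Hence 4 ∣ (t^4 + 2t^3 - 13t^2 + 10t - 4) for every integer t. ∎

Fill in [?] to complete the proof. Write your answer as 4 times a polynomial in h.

The residues treated are {1, 3, 0}, so the missing case is t ≡ 2 (mod 4); write t = 4h+2.
Then (4h+2)^4 + 2(4h+2)^3 - 13(4h+2)^2 + 10(4h+2) - 4 = 256h^4 + 640h^3 + 368h^2 + 56h - 4 = 4(64h^4 + 160h^3 + 92h^2 + 14h - 1).

4(64h^4 + 160h^3 + 92h^2 + 14h - 1)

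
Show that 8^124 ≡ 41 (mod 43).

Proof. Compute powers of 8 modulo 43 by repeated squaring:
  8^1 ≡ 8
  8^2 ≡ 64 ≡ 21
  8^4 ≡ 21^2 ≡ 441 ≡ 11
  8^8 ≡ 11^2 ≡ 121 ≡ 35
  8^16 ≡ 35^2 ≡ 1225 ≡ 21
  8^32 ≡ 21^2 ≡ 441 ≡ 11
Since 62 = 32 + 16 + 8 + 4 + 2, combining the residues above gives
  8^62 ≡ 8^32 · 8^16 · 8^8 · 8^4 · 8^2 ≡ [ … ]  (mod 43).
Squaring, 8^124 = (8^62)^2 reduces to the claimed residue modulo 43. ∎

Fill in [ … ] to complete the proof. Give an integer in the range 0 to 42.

16

8^32 · 8^16 · 8^8 · 8^4 · 8^2 ≡ 11 · 21 · 35 · 11 · 21 = 1867635.
1867635 mod 43 = 16, so 8^62 ≡ 16 (mod 43).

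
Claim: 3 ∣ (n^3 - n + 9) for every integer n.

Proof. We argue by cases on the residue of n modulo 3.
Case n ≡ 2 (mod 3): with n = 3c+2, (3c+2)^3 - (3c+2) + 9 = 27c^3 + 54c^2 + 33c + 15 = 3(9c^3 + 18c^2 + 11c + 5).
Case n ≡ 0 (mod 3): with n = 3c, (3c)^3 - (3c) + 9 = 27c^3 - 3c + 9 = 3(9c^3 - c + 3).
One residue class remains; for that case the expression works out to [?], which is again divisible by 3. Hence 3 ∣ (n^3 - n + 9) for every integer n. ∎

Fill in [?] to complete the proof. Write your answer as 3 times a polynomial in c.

3(9c^3 + 9c^2 + 2c + 3)

Only n ≡ 1 (mod 3) is unaccounted for. Put n = 3c+1:
(3c+1)^3 - (3c+1) + 9 expands to 27c^3 + 27c^2 + 6c + 9,
and factoring out 3 leaves 3(9c^3 + 9c^2 + 2c + 3).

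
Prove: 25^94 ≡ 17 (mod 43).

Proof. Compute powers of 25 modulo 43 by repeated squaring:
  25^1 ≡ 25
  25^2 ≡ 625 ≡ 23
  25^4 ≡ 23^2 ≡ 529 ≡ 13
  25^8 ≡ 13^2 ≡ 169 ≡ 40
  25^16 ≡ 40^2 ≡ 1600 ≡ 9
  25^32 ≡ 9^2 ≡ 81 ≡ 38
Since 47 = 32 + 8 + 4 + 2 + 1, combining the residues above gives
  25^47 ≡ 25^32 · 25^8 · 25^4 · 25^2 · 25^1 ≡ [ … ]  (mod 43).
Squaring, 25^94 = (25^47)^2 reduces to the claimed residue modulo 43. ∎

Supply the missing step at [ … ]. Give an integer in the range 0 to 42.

Multiply the listed residues: 38 · 40 · 13 · 23 · 25 = 1520 → 19760 → 454480 → 11362000.
Reducing modulo 43: 11362000 = 264232·43 + 24, so 25^47 ≡ 24.

24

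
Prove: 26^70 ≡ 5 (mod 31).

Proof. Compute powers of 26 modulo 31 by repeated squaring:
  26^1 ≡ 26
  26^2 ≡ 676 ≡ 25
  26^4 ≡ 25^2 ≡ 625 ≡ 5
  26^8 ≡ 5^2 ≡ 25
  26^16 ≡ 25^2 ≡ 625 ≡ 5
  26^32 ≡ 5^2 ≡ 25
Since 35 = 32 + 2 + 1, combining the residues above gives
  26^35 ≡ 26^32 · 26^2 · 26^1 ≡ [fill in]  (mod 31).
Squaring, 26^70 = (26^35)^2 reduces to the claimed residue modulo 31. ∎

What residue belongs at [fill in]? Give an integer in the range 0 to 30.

6

Multiply the listed residues: 25 · 25 · 26 = 625 → 16250.
Reducing modulo 31: 16250 = 524·31 + 6, so 26^35 ≡ 6.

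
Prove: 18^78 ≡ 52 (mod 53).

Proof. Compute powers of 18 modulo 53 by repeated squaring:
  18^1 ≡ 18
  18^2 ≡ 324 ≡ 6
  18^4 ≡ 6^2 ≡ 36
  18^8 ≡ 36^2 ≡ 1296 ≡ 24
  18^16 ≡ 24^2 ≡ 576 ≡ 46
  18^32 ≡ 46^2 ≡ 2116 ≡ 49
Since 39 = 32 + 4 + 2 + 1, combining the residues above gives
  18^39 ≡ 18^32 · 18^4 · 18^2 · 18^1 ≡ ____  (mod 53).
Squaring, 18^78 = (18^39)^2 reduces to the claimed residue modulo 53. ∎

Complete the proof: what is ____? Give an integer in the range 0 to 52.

30

18^32 · 18^4 · 18^2 · 18^1 ≡ 49 · 36 · 6 · 18 = 190512.
190512 mod 53 = 30, so 18^39 ≡ 30 (mod 53).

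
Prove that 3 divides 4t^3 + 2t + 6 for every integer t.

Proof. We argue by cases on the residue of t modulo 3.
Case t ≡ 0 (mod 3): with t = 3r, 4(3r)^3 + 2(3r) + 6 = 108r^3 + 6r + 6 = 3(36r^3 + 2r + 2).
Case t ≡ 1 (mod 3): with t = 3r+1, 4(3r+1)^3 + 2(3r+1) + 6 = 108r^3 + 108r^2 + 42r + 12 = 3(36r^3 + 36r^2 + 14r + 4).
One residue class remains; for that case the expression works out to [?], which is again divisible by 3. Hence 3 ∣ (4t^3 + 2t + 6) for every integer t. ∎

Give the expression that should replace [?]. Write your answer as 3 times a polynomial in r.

3(36r^3 + 72r^2 + 50r + 14)

Only t ≡ 2 (mod 3) is unaccounted for. Put t = 3r+2:
4(3r+2)^3 + 2(3r+2) + 6 expands to 108r^3 + 216r^2 + 150r + 42,
and factoring out 3 leaves 3(36r^3 + 72r^2 + 50r + 14).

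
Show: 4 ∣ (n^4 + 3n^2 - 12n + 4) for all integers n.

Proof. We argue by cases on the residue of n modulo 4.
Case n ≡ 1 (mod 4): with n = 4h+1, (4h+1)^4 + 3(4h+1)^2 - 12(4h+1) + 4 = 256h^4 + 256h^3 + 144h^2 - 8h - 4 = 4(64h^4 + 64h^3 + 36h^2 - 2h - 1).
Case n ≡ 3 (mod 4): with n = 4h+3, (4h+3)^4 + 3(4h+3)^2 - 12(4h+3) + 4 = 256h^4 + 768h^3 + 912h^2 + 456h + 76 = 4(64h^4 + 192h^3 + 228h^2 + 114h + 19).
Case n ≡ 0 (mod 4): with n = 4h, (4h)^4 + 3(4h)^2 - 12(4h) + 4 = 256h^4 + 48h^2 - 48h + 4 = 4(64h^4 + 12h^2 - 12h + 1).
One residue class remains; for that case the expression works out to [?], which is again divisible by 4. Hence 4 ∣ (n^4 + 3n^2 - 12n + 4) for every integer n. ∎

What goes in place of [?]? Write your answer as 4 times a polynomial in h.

4(64h^4 + 128h^3 + 108h^2 + 32h + 2)

Only n ≡ 2 (mod 4) is unaccounted for. Put n = 4h+2:
(4h+2)^4 + 3(4h+2)^2 - 12(4h+2) + 4 expands to 256h^4 + 512h^3 + 432h^2 + 128h + 8,
and factoring out 4 leaves 4(64h^4 + 128h^3 + 108h^2 + 32h + 2).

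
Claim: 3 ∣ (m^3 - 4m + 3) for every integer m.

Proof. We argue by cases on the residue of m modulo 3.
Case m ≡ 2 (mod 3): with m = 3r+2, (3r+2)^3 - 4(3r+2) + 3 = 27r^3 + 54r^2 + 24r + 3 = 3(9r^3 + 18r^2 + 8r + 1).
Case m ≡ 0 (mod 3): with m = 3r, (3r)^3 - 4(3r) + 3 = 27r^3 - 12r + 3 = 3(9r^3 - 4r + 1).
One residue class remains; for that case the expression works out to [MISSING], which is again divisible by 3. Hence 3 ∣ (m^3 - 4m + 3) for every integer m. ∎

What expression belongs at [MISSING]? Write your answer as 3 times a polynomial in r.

3(9r^3 + 9r^2 - r)

The residues treated are {2, 0}, so the missing case is m ≡ 1 (mod 3); write m = 3r+1.
Then (3r+1)^3 - 4(3r+1) + 3 = 27r^3 + 27r^2 - 3r = 3(9r^3 + 9r^2 - r).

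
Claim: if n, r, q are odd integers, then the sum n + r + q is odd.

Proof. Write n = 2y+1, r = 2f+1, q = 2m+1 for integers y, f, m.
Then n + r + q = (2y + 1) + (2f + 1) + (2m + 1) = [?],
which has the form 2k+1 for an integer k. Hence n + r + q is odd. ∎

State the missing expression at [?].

Expanding: (2y + 1) + (2f + 1) + (2m + 1) = 2f + 2m + 2y + 3.
Every term except the constant is even, so this is 2(f + m + y + 1) + 1,
and f + m + y + 1 ∈ ℤ gives the required form.

2(f + m + y + 1) + 1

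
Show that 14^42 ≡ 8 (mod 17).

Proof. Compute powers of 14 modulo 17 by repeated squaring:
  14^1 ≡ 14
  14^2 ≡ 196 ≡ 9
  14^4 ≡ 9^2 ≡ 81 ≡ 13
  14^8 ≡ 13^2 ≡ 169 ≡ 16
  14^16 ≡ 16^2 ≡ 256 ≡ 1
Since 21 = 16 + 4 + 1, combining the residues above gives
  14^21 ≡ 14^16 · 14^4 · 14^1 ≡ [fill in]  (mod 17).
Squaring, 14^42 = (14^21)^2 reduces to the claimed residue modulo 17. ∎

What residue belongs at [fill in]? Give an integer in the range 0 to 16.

14^16 · 14^4 · 14^1 ≡ 1 · 13 · 14 = 182.
182 mod 17 = 12, so 14^21 ≡ 12 (mod 17).

12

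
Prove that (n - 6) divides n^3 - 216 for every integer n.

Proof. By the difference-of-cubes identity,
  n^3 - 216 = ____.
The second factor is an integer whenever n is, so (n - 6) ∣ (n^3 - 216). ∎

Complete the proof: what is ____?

(n - 6)(n^2 + 6n + 36)

Polynomial division of n^3 - 216 by n - 6 leaves remainder 0 and quotient n^2 + 6n + 36.
Hence n^3 - 216 = (n - 6)(n^2 + 6n + 36).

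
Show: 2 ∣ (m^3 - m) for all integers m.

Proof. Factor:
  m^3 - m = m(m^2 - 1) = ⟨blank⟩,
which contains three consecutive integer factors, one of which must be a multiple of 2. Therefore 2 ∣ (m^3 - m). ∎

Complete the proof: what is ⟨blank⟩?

(m - 1)m(m + 1)

m(m^2 - 1) = m(m - 1)(m + 1) = (m - 1)m(m + 1).
These three factors are consecutive integers, so their product is divisible by 2.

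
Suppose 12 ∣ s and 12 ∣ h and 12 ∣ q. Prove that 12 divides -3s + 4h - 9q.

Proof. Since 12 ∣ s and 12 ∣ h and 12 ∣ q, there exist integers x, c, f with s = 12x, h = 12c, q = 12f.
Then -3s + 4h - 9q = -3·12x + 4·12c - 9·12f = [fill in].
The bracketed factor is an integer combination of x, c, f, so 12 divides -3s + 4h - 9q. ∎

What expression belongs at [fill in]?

Pull the common 12 out of every term: -3·12x + 4·12c - 9·12f = 12(4c - 9f - 3x).
4c - 9f - 3x is an integer, which exhibits the divisibility.

12(4c - 9f - 3x)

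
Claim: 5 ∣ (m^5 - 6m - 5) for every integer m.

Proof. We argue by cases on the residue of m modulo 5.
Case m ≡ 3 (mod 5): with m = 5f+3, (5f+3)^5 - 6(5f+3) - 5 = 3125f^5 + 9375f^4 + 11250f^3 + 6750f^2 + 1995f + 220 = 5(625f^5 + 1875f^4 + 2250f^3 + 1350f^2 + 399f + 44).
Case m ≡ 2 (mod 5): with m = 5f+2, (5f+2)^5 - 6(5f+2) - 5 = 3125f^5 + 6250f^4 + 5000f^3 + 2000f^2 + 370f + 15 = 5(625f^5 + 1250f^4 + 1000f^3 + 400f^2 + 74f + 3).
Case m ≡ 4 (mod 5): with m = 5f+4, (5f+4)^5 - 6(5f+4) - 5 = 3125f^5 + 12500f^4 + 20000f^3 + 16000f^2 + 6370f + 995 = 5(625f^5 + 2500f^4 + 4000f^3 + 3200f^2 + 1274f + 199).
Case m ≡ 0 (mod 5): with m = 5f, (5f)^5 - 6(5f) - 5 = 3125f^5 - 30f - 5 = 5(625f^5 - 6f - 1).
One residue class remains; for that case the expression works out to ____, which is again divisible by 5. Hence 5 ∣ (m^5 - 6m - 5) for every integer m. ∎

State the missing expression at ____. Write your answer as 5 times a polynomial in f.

5(625f^5 + 625f^4 + 250f^3 + 50f^2 - f - 2)

Only m ≡ 1 (mod 5) is unaccounted for. Put m = 5f+1:
(5f+1)^5 - 6(5f+1) - 5 expands to 3125f^5 + 3125f^4 + 1250f^3 + 250f^2 - 5f - 10,
and factoring out 5 leaves 5(625f^5 + 625f^4 + 250f^3 + 50f^2 - f - 2).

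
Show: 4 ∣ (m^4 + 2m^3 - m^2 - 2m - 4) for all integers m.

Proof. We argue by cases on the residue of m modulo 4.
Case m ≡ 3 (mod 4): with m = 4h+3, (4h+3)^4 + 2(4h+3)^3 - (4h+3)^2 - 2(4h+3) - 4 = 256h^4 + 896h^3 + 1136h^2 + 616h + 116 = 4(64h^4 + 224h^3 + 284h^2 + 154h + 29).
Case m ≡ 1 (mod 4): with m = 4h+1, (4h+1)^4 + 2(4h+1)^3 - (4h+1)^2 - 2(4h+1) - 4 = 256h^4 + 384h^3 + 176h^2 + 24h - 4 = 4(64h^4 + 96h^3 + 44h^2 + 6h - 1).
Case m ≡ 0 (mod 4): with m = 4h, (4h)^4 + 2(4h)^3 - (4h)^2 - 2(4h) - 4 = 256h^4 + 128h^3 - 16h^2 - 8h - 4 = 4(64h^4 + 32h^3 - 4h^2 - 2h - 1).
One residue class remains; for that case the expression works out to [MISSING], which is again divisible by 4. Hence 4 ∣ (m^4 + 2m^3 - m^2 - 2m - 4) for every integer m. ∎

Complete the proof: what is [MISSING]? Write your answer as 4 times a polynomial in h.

Only m ≡ 2 (mod 4) is unaccounted for. Put m = 4h+2:
(4h+2)^4 + 2(4h+2)^3 - (4h+2)^2 - 2(4h+2) - 4 expands to 256h^4 + 640h^3 + 560h^2 + 200h + 20,
and factoring out 4 leaves 4(64h^4 + 160h^3 + 140h^2 + 50h + 5).

4(64h^4 + 160h^3 + 140h^2 + 50h + 5)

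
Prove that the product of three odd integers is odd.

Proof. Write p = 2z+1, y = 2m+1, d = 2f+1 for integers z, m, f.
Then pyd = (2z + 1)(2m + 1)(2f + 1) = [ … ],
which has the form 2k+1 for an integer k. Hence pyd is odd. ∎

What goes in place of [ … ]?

2(4fmz + 2fm + 2fz + f + 2mz + m + z) + 1

(2z + 1)(2m + 1)(2f + 1) = 8fmz + 4fm + 4fz + 2f + 4mz + 2m + 2z + 1
= 2(4fmz + 2fm + 2fz + f + 2mz + m + z) + 1.
Since 4fmz + 2fm + 2fz + f + 2mz + m + z is an integer, the product is of the form 2k+1 for an integer k.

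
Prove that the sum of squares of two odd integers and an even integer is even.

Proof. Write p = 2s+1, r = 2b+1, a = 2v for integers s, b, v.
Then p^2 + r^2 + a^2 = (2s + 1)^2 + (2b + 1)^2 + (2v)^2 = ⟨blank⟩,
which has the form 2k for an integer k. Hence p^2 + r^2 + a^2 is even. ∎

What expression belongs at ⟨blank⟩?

2(2b^2 + 2b + 2s^2 + 2s + 2v^2 + 1)

Expanding: (2s + 1)^2 + (2b + 1)^2 + (2v)^2 = 4b^2 + 4b + 4s^2 + 4s + 4v^2 + 2.
Every term is even; pulling out the factor of 2 gives 2(2b^2 + 2b + 2s^2 + 2s + 2v^2 + 1).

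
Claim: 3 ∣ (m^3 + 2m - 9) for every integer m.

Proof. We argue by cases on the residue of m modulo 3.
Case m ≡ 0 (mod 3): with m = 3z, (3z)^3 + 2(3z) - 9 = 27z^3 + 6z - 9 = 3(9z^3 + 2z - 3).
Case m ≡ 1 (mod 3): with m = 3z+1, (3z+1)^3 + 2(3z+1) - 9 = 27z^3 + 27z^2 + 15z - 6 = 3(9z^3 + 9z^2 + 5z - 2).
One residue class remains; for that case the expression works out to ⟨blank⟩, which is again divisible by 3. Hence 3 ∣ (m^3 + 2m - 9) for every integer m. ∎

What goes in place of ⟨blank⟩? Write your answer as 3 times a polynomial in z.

3(9z^3 + 18z^2 + 14z + 1)

Only m ≡ 2 (mod 3) is unaccounted for. Put m = 3z+2:
(3z+2)^3 + 2(3z+2) - 9 expands to 27z^3 + 54z^2 + 42z + 3,
and factoring out 3 leaves 3(9z^3 + 18z^2 + 14z + 1).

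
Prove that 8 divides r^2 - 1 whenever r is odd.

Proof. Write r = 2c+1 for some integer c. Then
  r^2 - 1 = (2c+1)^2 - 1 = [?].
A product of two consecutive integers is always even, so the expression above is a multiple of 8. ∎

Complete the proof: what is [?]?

(2c+1)^2 - 1 = 4c^2 + 4c + 1 - 1 = 4c^2 + 4c = 4c(c+1).
Since c and c+1 are consecutive, c(c+1) is even, and 4·(even) is a multiple of 8.

4c(c + 1)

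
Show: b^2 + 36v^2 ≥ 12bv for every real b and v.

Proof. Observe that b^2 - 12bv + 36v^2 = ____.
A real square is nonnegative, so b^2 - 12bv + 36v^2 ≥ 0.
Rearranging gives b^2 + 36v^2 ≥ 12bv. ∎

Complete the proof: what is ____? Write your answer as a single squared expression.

(b - 6v)^2

The leading and trailing coefficients are 1^2 and 6^2, and 12 = 2·1·6, so the trinomial is (b - 6v)^2.
Hence b^2 - 12bv + 36v^2 ≥ 0.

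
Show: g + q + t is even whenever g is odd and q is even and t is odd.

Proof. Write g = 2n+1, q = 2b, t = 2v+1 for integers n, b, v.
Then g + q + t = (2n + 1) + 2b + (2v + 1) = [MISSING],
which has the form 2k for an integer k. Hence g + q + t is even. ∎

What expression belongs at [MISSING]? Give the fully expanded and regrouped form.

Expanding: (2n + 1) + 2b + (2v + 1) = 2b + 2n + 2v + 2.
Every term is even; pulling out the factor of 2 gives 2(b + n + v + 1).

2(b + n + v + 1)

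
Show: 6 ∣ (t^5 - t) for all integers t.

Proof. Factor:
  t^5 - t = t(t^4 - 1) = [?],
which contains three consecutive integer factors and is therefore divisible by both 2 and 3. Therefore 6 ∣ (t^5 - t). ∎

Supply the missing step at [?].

(t - 1)t(t + 1)(t^2 + 1)

t^4 - 1 = (t^2 - 1)(t^2 + 1), and t^2 - 1 = (t-1)(t+1).
So t(t^4 - 1) = (t - 1)t(t + 1)(t^2 + 1).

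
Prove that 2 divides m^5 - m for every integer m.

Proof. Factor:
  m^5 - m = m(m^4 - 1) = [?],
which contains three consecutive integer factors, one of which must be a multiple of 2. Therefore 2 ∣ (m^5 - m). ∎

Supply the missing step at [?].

(m - 1)m(m + 1)(m^2 + 1)

m^4 - 1 = (m^2 - 1)(m^2 + 1), and m^2 - 1 = (m-1)(m+1).
So m(m^4 - 1) = (m - 1)m(m + 1)(m^2 + 1).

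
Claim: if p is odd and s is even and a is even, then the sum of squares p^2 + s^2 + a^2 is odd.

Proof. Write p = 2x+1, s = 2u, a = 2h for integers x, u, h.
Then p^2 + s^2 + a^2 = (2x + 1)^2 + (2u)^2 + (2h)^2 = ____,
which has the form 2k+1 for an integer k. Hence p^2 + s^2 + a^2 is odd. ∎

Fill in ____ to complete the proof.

(2x + 1)^2 + (2u)^2 + (2h)^2 = 4h^2 + 4u^2 + 4x^2 + 4x + 1
= 2(2h^2 + 2u^2 + 2x^2 + 2x) + 1.
Since 2h^2 + 2u^2 + 2x^2 + 2x is an integer, the sum of squares is of the form 2k+1 for an integer k.

2(2h^2 + 2u^2 + 2x^2 + 2x) + 1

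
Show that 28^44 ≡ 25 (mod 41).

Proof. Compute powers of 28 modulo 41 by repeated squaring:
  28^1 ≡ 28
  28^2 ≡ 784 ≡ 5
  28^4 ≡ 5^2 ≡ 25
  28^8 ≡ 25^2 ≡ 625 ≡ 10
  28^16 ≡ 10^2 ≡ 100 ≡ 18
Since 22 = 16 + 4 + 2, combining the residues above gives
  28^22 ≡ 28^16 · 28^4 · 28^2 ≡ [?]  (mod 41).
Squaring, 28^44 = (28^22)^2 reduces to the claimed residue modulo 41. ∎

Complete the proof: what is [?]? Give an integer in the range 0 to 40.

28^16 · 28^4 · 28^2 ≡ 18 · 25 · 5 = 2250.
2250 mod 41 = 36, so 28^22 ≡ 36 (mod 41).

36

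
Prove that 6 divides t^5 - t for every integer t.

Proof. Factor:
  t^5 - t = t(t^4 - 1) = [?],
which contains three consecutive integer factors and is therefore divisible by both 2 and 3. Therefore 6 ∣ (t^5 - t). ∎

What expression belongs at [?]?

(t - 1)t(t + 1)(t^2 + 1)

t^4 - 1 = (t^2 - 1)(t^2 + 1), and t^2 - 1 = (t-1)(t+1).
So t(t^4 - 1) = (t - 1)t(t + 1)(t^2 + 1).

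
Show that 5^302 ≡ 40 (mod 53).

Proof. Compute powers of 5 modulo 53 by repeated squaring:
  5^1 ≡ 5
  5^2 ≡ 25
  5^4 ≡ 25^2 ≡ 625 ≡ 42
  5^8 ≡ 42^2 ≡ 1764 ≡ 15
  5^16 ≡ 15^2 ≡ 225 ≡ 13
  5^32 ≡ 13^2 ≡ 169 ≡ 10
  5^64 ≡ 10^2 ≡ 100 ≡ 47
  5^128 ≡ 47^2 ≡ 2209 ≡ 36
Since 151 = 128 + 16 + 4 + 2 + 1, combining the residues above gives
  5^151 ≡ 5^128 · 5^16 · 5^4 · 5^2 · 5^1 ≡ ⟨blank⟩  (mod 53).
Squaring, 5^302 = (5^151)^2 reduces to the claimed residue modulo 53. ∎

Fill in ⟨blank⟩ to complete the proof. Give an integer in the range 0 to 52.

26

Multiply the listed residues: 36 · 13 · 42 · 25 · 5 = 468 → 19656 → 491400 → 2457000.
Reducing modulo 53: 2457000 = 46358·53 + 26, so 5^151 ≡ 26.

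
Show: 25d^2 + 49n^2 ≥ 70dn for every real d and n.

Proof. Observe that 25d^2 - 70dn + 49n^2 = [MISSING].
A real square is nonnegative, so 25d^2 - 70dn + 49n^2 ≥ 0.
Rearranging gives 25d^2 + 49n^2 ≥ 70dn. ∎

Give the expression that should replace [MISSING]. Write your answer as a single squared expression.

25d^2 - 70dn + 49n^2 is a perfect-square trinomial: the outer terms are (5d)^2 and (7n)^2, and the cross term is -2·5d·7n.
So 25d^2 - 70dn + 49n^2 = (5d - 7n)^2 ≥ 0.

(5d - 7n)^2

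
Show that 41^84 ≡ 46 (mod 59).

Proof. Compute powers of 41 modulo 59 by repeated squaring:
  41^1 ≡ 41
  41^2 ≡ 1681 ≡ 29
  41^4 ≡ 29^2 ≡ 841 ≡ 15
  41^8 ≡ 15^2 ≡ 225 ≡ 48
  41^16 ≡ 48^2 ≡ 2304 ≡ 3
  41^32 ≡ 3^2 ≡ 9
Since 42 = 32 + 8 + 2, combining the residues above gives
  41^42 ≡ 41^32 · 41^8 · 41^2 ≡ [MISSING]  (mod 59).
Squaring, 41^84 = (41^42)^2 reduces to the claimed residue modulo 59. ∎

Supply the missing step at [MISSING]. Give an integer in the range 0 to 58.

20

Multiply the listed residues: 9 · 48 · 29 = 432 → 12528.
Reducing modulo 59: 12528 = 212·59 + 20, so 41^42 ≡ 20.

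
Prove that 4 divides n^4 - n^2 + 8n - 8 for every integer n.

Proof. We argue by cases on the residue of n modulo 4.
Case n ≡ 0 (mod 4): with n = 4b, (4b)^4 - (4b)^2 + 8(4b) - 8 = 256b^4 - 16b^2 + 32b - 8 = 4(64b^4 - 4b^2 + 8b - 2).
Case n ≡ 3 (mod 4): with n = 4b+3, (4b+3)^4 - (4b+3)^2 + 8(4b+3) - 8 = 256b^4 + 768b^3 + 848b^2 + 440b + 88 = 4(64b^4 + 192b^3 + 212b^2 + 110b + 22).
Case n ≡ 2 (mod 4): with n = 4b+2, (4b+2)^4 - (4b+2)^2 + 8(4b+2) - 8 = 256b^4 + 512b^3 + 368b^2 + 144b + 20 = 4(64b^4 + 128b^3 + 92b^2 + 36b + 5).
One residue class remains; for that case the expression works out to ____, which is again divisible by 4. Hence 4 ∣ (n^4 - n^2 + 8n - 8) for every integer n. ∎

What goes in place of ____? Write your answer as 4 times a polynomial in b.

Only n ≡ 1 (mod 4) is unaccounted for. Put n = 4b+1:
(4b+1)^4 - (4b+1)^2 + 8(4b+1) - 8 expands to 256b^4 + 256b^3 + 80b^2 + 40b,
and factoring out 4 leaves 4(64b^4 + 64b^3 + 20b^2 + 10b).

4(64b^4 + 64b^3 + 20b^2 + 10b)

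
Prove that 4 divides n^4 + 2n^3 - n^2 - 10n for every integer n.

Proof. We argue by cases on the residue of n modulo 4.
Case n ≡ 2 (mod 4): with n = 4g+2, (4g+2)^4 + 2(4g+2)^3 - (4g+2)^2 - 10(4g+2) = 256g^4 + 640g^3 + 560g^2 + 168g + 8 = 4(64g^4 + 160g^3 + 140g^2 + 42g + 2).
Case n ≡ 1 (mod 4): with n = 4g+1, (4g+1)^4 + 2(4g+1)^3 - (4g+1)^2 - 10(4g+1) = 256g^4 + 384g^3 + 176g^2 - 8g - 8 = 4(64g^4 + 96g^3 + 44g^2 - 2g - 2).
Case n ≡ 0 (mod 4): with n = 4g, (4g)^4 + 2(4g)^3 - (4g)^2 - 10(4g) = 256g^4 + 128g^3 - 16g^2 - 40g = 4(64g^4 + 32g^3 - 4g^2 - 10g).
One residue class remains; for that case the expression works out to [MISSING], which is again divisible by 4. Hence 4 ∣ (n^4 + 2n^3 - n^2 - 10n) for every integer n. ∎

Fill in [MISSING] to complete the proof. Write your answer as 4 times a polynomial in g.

The residues treated are {2, 1, 0}, so the missing case is n ≡ 3 (mod 4); write n = 4g+3.
Then (4g+3)^4 + 2(4g+3)^3 - (4g+3)^2 - 10(4g+3) = 256g^4 + 896g^3 + 1136g^2 + 584g + 96 = 4(64g^4 + 224g^3 + 284g^2 + 146g + 24).

4(64g^4 + 224g^3 + 284g^2 + 146g + 24)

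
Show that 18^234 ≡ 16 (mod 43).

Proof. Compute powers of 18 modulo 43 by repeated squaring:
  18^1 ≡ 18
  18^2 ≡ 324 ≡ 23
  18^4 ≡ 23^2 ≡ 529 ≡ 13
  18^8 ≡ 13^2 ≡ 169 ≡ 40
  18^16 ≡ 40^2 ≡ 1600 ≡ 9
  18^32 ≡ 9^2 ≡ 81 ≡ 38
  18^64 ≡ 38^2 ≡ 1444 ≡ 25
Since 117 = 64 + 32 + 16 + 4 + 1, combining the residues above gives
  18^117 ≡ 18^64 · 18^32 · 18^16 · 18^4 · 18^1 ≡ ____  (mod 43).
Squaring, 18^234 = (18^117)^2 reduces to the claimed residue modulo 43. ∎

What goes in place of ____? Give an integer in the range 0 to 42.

Multiply the listed residues: 25 · 38 · 9 · 13 · 18 = 950 → 8550 → 111150 → 2000700.
Reducing modulo 43: 2000700 = 46527·43 + 39, so 18^117 ≡ 39.

39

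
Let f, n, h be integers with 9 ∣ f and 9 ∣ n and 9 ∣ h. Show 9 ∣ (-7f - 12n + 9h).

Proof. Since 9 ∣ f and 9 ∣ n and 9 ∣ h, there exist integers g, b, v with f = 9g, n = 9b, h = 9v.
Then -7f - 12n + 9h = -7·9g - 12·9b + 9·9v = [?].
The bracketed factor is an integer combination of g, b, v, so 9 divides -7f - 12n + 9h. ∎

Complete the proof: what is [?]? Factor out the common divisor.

9(-12b - 7g + 9v)

Pull the common 9 out of every term: -7·9g - 12·9b + 9·9v = 9(-12b - 7g + 9v).
-12b - 7g + 9v is an integer, which exhibits the divisibility.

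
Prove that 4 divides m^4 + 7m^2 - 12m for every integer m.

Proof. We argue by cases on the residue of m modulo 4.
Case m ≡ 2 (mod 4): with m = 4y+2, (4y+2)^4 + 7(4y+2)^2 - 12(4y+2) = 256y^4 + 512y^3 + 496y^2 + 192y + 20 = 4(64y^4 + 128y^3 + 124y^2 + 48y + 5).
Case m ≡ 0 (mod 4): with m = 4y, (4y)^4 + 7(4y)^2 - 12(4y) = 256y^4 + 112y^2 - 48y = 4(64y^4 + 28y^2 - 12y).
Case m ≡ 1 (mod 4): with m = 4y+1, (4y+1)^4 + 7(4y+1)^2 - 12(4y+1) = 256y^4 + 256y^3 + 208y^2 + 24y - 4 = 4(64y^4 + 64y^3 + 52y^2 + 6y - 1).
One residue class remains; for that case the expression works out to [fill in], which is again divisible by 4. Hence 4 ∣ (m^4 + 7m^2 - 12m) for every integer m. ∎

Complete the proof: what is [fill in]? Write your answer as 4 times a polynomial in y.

Only m ≡ 3 (mod 4) is unaccounted for. Put m = 4y+3:
(4y+3)^4 + 7(4y+3)^2 - 12(4y+3) expands to 256y^4 + 768y^3 + 976y^2 + 552y + 108,
and factoring out 4 leaves 4(64y^4 + 192y^3 + 244y^2 + 138y + 27).

4(64y^4 + 192y^3 + 244y^2 + 138y + 27)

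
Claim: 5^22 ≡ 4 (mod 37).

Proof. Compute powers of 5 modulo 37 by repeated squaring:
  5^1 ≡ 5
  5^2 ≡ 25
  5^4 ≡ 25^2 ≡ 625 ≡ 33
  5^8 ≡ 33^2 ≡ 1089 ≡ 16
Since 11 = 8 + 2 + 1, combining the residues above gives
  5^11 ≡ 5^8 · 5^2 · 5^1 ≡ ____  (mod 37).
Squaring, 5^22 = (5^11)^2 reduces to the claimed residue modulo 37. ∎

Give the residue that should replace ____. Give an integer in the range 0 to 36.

2

Multiply the listed residues: 16 · 25 · 5 = 400 → 2000.
Reducing modulo 37: 2000 = 54·37 + 2, so 5^11 ≡ 2.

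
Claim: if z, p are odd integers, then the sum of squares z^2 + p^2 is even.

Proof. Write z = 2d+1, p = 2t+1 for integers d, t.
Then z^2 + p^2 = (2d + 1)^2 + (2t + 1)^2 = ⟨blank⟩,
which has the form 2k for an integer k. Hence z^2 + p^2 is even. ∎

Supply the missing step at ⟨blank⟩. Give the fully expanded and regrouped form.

2(2d^2 + 2d + 2t^2 + 2t + 1)

Expanding: (2d + 1)^2 + (2t + 1)^2 = 4d^2 + 4d + 4t^2 + 4t + 2.
Every term is even; pulling out the factor of 2 gives 2(2d^2 + 2d + 2t^2 + 2t + 1).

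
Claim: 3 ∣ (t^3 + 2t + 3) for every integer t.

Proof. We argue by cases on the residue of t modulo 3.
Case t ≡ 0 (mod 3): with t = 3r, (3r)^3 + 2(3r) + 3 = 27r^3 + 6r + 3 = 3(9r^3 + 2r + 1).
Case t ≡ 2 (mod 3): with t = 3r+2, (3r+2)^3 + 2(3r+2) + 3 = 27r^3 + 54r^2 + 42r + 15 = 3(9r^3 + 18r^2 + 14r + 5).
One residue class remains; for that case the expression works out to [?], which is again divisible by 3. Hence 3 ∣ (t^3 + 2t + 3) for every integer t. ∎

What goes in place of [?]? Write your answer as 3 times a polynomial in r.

Only t ≡ 1 (mod 3) is unaccounted for. Put t = 3r+1:
(3r+1)^3 + 2(3r+1) + 3 expands to 27r^3 + 27r^2 + 15r + 6,
and factoring out 3 leaves 3(9r^3 + 9r^2 + 5r + 2).

3(9r^3 + 9r^2 + 5r + 2)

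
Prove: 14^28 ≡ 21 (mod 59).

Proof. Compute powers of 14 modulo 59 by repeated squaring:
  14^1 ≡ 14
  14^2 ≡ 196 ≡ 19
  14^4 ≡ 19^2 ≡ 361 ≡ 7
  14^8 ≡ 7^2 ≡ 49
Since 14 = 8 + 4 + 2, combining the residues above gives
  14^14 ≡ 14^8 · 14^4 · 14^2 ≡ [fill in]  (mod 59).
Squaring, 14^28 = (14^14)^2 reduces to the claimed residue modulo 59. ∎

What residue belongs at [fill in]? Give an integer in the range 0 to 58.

27

Multiply the listed residues: 49 · 7 · 19 = 343 → 6517.
Reducing modulo 59: 6517 = 110·59 + 27, so 14^14 ≡ 27.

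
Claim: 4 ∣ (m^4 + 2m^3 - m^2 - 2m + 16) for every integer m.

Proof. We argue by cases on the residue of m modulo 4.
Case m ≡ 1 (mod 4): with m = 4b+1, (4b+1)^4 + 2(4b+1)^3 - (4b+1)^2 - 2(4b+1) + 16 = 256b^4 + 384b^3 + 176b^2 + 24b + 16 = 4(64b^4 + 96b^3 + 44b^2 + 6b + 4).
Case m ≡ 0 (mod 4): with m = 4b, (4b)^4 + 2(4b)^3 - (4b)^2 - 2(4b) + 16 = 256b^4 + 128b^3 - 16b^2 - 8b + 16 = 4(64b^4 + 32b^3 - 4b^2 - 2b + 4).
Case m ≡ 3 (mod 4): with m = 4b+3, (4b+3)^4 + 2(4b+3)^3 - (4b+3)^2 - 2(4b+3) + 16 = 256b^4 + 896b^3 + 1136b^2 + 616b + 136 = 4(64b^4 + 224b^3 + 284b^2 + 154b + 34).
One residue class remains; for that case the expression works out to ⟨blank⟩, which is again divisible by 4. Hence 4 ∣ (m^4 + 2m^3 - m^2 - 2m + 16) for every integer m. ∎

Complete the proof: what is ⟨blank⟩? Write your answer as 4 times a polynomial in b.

Only m ≡ 2 (mod 4) is unaccounted for. Put m = 4b+2:
(4b+2)^4 + 2(4b+2)^3 - (4b+2)^2 - 2(4b+2) + 16 expands to 256b^4 + 640b^3 + 560b^2 + 200b + 40,
and factoring out 4 leaves 4(64b^4 + 160b^3 + 140b^2 + 50b + 10).

4(64b^4 + 160b^3 + 140b^2 + 50b + 10)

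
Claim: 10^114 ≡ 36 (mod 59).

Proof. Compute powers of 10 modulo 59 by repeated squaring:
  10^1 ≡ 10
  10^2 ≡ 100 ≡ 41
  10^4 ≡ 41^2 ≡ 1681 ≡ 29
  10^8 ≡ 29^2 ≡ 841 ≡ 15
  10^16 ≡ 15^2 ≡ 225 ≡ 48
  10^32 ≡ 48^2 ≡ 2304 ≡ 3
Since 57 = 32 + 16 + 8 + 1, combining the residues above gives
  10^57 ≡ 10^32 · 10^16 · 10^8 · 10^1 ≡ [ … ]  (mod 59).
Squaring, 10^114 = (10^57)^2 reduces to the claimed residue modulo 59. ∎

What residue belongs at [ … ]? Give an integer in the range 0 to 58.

Multiply the listed residues: 3 · 48 · 15 · 10 = 144 → 2160 → 21600.
Reducing modulo 59: 21600 = 366·59 + 6, so 10^57 ≡ 6.

6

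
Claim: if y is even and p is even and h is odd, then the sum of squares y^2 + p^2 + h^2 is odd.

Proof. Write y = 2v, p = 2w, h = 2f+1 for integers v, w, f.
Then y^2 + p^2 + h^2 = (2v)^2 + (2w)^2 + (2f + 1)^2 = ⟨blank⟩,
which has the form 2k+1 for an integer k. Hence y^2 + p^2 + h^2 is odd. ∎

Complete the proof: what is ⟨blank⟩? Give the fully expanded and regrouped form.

2(2f^2 + 2f + 2v^2 + 2w^2) + 1

(2v)^2 + (2w)^2 + (2f + 1)^2 = 4f^2 + 4f + 4v^2 + 4w^2 + 1
= 2(2f^2 + 2f + 2v^2 + 2w^2) + 1.
Since 2f^2 + 2f + 2v^2 + 2w^2 is an integer, the sum of squares is of the form 2k+1 for an integer k.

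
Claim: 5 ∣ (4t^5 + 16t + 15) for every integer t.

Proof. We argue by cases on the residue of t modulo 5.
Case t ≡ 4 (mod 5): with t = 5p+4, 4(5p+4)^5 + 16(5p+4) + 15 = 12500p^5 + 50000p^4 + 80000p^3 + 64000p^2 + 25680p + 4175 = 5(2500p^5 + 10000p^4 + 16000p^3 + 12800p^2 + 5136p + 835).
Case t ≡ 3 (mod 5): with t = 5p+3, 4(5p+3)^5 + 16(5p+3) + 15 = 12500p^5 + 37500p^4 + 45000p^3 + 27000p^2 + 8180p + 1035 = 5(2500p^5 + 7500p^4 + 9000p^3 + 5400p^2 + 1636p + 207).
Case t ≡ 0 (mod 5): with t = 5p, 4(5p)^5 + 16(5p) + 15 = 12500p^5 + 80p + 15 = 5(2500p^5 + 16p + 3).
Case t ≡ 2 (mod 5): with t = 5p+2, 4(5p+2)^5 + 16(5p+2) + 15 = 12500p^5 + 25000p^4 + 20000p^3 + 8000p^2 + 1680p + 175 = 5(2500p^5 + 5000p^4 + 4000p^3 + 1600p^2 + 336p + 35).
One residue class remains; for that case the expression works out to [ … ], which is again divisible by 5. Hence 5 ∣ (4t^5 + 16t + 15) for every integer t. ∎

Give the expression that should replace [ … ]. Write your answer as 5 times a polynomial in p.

The residues treated are {4, 3, 0, 2}, so the missing case is t ≡ 1 (mod 5); write t = 5p+1.
Then 4(5p+1)^5 + 16(5p+1) + 15 = 12500p^5 + 12500p^4 + 5000p^3 + 1000p^2 + 180p + 35 = 5(2500p^5 + 2500p^4 + 1000p^3 + 200p^2 + 36p + 7).

5(2500p^5 + 2500p^4 + 1000p^3 + 200p^2 + 36p + 7)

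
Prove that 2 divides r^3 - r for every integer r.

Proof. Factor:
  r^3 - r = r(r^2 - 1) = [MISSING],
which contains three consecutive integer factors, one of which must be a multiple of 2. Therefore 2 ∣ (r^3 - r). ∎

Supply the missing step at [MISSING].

(r - 1)r(r + 1)

r(r^2 - 1) = r(r - 1)(r + 1) = (r - 1)r(r + 1).
These three factors are consecutive integers, so their product is divisible by 2.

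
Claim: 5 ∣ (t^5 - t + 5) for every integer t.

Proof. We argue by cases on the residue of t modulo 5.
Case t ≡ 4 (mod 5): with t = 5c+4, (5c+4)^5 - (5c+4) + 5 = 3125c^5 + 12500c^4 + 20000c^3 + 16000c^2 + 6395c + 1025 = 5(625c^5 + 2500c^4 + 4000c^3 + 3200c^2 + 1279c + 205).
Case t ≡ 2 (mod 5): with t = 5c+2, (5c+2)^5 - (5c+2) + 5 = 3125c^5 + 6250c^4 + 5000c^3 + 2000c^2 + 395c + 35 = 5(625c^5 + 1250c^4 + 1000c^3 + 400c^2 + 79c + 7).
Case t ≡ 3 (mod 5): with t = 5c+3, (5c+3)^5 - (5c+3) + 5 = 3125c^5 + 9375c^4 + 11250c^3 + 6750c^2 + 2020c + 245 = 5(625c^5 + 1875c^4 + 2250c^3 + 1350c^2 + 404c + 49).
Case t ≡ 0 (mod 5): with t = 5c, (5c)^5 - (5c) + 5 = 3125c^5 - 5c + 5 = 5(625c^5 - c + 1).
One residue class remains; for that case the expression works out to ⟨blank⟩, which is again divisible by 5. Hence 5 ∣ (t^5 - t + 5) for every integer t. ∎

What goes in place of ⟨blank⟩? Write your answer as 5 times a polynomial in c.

The residues treated are {4, 2, 3, 0}, so the missing case is t ≡ 1 (mod 5); write t = 5c+1.
Then (5c+1)^5 - (5c+1) + 5 = 3125c^5 + 3125c^4 + 1250c^3 + 250c^2 + 20c + 5 = 5(625c^5 + 625c^4 + 250c^3 + 50c^2 + 4c + 1).

5(625c^5 + 625c^4 + 250c^3 + 50c^2 + 4c + 1)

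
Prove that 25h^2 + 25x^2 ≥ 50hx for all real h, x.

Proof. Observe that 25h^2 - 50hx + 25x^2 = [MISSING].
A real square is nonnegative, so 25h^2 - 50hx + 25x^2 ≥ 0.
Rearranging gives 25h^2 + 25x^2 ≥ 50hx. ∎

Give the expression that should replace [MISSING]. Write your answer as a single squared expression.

(5h - 5x)^2

The leading and trailing coefficients are 5^2 and 5^2, and 50 = 2·5·5, so the trinomial is (5h - 5x)^2.
Hence 25h^2 - 50hx + 25x^2 ≥ 0.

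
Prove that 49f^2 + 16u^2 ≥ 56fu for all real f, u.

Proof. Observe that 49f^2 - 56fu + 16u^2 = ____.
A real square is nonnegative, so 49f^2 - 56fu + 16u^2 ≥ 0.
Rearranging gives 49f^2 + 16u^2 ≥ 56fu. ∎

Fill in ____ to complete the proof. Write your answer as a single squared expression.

(7f - 4u)^2

The leading and trailing coefficients are 7^2 and 4^2, and 56 = 2·7·4, so the trinomial is (7f - 4u)^2.
Hence 49f^2 - 56fu + 16u^2 ≥ 0.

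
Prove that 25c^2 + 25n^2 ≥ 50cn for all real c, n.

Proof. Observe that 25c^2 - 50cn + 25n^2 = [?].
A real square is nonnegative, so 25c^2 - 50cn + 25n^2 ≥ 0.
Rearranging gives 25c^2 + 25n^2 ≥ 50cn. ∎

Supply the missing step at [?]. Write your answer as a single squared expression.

The leading and trailing coefficients are 5^2 and 5^2, and 50 = 2·5·5, so the trinomial is (5c - 5n)^2.
Hence 25c^2 - 50cn + 25n^2 ≥ 0.

(5c - 5n)^2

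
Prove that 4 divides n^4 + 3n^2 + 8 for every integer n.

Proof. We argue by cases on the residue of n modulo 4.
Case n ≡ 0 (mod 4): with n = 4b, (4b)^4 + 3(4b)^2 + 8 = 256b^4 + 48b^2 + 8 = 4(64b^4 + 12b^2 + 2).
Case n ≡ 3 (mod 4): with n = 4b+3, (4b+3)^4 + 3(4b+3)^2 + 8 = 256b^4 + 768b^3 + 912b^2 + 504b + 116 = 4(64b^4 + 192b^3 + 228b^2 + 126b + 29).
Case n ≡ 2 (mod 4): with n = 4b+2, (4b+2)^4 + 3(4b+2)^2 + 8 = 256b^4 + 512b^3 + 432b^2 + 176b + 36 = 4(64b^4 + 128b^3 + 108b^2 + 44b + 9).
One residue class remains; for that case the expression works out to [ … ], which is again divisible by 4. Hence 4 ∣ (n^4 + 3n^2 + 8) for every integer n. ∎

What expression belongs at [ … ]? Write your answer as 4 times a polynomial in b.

4(64b^4 + 64b^3 + 36b^2 + 10b + 3)

Only n ≡ 1 (mod 4) is unaccounted for. Put n = 4b+1:
(4b+1)^4 + 3(4b+1)^2 + 8 expands to 256b^4 + 256b^3 + 144b^2 + 40b + 12,
and factoring out 4 leaves 4(64b^4 + 64b^3 + 36b^2 + 10b + 3).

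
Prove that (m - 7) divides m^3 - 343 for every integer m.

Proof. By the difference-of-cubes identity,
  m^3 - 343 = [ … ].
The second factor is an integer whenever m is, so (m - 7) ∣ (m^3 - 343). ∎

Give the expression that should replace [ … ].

(m - 7)(m^2 + 7m + 49)

a^3 - b^3 = (a - b)(a^2 + ab + b^2). With a = m, b = 7:
m^3 - 343 = (m - 7)(m^2 + 7m + 49).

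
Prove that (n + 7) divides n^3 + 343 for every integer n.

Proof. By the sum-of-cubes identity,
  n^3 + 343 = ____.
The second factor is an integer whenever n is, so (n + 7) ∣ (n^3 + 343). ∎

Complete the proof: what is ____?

(n + 7)(n^2 - 7n + 49)

a^3 + b^3 = (a + b)(a^2 - ab + b^2). With a = n, b = 7:
n^3 + 343 = (n + 7)(n^2 - 7n + 49).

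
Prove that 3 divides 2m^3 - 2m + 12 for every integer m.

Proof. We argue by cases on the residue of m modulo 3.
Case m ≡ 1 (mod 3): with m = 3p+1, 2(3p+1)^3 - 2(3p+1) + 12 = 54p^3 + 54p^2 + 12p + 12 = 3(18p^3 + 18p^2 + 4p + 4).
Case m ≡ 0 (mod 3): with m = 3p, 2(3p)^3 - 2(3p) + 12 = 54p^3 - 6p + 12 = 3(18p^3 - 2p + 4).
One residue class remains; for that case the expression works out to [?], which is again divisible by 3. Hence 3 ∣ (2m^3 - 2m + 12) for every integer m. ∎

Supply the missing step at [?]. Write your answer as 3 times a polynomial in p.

3(18p^3 + 36p^2 + 22p + 8)

The residues treated are {1, 0}, so the missing case is m ≡ 2 (mod 3); write m = 3p+2.
Then 2(3p+2)^3 - 2(3p+2) + 12 = 54p^3 + 108p^2 + 66p + 24 = 3(18p^3 + 36p^2 + 22p + 8).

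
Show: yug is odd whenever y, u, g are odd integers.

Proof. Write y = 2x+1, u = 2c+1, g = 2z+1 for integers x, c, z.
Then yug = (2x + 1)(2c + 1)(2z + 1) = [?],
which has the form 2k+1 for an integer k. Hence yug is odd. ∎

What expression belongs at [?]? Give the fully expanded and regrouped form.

(2x + 1)(2c + 1)(2z + 1) = 8cxz + 4cx + 4cz + 2c + 4xz + 2x + 2z + 1
= 2(4cxz + 2cx + 2cz + c + 2xz + x + z) + 1.
Since 4cxz + 2cx + 2cz + c + 2xz + x + z is an integer, the product is of the form 2k+1 for an integer k.

2(4cxz + 2cx + 2cz + c + 2xz + x + z) + 1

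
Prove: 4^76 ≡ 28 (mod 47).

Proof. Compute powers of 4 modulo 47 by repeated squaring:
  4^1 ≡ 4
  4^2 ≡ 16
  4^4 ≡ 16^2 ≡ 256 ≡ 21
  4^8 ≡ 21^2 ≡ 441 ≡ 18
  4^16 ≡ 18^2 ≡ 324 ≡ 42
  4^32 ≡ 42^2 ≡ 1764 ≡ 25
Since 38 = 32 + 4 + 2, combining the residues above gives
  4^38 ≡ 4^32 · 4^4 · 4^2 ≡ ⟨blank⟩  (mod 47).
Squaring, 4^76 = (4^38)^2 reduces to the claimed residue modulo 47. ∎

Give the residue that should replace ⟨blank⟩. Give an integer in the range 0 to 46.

4^32 · 4^4 · 4^2 ≡ 25 · 21 · 16 = 8400.
8400 mod 47 = 34, so 4^38 ≡ 34 (mod 47).

34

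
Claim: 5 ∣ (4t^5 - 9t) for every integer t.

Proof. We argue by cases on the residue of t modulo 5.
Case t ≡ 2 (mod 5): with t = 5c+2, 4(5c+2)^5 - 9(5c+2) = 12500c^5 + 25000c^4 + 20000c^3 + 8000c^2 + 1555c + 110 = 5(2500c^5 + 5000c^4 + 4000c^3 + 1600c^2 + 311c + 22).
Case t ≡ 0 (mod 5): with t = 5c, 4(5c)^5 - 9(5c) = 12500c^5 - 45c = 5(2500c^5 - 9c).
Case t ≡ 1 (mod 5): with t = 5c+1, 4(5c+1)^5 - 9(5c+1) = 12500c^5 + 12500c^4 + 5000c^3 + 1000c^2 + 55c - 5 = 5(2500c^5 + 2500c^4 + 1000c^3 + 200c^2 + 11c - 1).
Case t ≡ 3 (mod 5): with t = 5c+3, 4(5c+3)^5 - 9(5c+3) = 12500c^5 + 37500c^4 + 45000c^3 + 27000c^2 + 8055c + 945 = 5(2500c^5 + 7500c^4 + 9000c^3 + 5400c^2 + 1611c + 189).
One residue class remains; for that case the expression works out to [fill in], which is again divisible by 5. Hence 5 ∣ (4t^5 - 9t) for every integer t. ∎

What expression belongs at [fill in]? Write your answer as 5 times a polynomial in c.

5(2500c^5 + 10000c^4 + 16000c^3 + 12800c^2 + 5111c + 812)

Only t ≡ 4 (mod 5) is unaccounted for. Put t = 5c+4:
4(5c+4)^5 - 9(5c+4) expands to 12500c^5 + 50000c^4 + 80000c^3 + 64000c^2 + 25555c + 4060,
and factoring out 5 leaves 5(2500c^5 + 10000c^4 + 16000c^3 + 12800c^2 + 5111c + 812).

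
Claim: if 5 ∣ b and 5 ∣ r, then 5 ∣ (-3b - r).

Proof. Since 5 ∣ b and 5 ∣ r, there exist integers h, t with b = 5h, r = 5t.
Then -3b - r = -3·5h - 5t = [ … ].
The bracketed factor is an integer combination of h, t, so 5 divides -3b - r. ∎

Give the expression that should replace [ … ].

5(-3h - t)

Pull the common 5 out of every term: -3·5h - 5t = 5(-3h - t).
-3h - t is an integer, which exhibits the divisibility.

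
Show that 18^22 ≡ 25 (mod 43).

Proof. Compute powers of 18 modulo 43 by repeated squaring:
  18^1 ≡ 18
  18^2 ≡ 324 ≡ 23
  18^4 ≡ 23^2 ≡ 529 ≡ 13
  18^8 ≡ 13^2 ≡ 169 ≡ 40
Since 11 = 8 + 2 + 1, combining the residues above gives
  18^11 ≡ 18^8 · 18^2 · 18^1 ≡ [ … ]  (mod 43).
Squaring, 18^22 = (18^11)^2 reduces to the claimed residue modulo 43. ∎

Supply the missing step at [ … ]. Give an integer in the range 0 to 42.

5

18^8 · 18^2 · 18^1 ≡ 40 · 23 · 18 = 16560.
16560 mod 43 = 5, so 18^11 ≡ 5 (mod 43).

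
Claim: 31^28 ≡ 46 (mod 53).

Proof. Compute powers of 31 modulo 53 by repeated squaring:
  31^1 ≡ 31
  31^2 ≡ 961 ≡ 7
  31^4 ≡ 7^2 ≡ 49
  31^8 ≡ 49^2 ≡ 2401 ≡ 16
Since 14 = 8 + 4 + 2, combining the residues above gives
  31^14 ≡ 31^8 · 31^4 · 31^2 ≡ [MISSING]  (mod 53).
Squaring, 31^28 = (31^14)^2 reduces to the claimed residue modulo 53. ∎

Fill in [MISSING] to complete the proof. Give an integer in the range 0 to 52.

29

31^8 · 31^4 · 31^2 ≡ 16 · 49 · 7 = 5488.
5488 mod 53 = 29, so 31^14 ≡ 29 (mod 53).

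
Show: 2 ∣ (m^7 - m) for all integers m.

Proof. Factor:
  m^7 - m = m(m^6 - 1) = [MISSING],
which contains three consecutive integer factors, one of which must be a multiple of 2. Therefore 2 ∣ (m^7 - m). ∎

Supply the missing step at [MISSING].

(m - 1)m(m + 1)(m^4 + m^2 + 1)

m^6 - 1 = (m^2 - 1)(m^4 + m^2 + 1), and m^2 - 1 = (m-1)(m+1).
So m(m^6 - 1) = (m - 1)m(m + 1)(m^4 + m^2 + 1).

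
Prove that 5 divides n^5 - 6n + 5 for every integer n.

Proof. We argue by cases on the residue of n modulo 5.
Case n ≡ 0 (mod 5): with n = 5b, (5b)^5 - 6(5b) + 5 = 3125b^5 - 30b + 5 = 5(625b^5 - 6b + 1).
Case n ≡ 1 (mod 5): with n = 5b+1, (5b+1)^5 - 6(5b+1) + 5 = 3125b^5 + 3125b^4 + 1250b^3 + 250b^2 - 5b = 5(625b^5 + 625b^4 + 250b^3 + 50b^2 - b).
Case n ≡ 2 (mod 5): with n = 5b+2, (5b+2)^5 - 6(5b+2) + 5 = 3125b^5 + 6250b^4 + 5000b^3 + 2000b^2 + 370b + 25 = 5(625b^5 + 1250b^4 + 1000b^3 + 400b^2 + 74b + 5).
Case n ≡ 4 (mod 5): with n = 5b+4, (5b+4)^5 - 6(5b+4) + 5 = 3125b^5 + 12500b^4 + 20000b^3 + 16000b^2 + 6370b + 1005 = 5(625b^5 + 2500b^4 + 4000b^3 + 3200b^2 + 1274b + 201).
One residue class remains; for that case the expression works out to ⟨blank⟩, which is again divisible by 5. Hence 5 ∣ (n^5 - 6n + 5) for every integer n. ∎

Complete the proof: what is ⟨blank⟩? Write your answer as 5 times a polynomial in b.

Only n ≡ 3 (mod 5) is unaccounted for. Put n = 5b+3:
(5b+3)^5 - 6(5b+3) + 5 expands to 3125b^5 + 9375b^4 + 11250b^3 + 6750b^2 + 1995b + 230,
and factoring out 5 leaves 5(625b^5 + 1875b^4 + 2250b^3 + 1350b^2 + 399b + 46).

5(625b^5 + 1875b^4 + 2250b^3 + 1350b^2 + 399b + 46)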